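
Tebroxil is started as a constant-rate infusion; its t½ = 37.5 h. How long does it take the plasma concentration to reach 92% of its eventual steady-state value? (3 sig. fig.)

k = ln 2 / 37.5 = 0.01848 h⁻¹
f = 1 − e^(−kt)  ⇒  t = −ln(1 − f) / k
t = −ln(1 − 0.92) / 0.01848 = 2.526 / 0.01848 ≈ 137 hours

137 hours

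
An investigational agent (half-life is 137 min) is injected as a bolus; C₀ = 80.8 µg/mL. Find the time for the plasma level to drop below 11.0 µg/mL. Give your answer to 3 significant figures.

394 minutes

k = ln 2 / 137 = 0.005059 min⁻¹
C(t) = C₀ e^(−kt)  ⇒  t = ln(C₀/C) / k
t = ln(80.8/11.0) / 0.005059 = 1.994 / 0.005059 ≈ 394 minutes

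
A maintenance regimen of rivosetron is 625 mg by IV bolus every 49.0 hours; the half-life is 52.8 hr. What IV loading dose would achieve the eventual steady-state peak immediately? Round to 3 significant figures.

k = ln 2 / 52.8 = 0.01313 hr⁻¹
Accumulation ratio R = 1 / (1 − e^(−kτ)) = 1 / (1 − e^(−0.01313×49.0)) = 1 / (1 − 0.5256) = 2.108
Loading dose = maintenance dose × R = 625 × 2.108 ≈ 1320 mg

1320 mg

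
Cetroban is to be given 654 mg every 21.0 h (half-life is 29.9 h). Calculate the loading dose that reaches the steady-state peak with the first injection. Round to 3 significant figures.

k = ln 2 / 29.9 = 0.02318 h⁻¹
Accumulation ratio R = 1 / (1 − e^(−kτ)) = 1 / (1 − e^(−0.02318×21.0)) = 1 / (1 − 0.6146) = 2.595
Loading dose = maintenance dose × R = 654 × 2.595 ≈ 1700 mg

1700 mg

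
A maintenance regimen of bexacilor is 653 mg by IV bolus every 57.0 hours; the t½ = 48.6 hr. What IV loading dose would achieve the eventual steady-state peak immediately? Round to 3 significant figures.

k = ln 2 / 48.6 = 0.01426 hr⁻¹
Accumulation ratio R = 1 / (1 − e^(−kτ)) = 1 / (1 − e^(−0.01426×57.0)) = 1 / (1 − 0.4435) = 1.797
Loading dose = maintenance dose × R = 653 × 1.797 ≈ 1170 mg

1170 mg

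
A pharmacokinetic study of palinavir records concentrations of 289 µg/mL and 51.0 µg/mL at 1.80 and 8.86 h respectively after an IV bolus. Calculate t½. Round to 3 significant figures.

2.82 hours

k = ln(C₁/C₂) / (t₂ − t₁) = ln(289/51.0) / (8.86 − 1.80)
  = 1.735 / 7.060 = 0.2457 h⁻¹
t½ = ln 2 / k = ln 2 / 0.2457 ≈ 2.82 hours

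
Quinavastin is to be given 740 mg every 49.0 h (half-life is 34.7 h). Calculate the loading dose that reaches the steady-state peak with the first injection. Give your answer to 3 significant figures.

k = ln 2 / 34.7 = 0.01998 h⁻¹
Accumulation ratio R = 1 / (1 − e^(−kτ)) = 1 / (1 − e^(−0.01998×49.0)) = 1 / (1 − 0.3758) = 1.602
Loading dose = maintenance dose × R = 740 × 1.602 ≈ 1190 mg

1190 mg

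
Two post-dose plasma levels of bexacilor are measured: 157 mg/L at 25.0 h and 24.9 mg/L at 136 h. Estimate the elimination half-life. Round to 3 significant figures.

41.8 hours

k = ln(C₁/C₂) / (t₂ − t₁) = ln(157/24.9) / (136 − 25.0)
  = 1.841 / 111.0 = 0.01659 h⁻¹
t½ = ln 2 / k = ln 2 / 0.01659 ≈ 41.8 hours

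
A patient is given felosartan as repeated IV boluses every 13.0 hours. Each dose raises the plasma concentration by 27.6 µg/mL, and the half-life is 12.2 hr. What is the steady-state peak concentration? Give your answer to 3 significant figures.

k = ln 2 / 12.2 = 0.05682 hr⁻¹
Fraction remaining after one interval: e^(−kτ) = e^(−0.05682 × 13.0) = 0.4778
R = 1 / (1 − 0.4778) = 1.915
Css,max = 27.6 × 1.915 ≈ 52.9 µg/mL

52.9 µg/mL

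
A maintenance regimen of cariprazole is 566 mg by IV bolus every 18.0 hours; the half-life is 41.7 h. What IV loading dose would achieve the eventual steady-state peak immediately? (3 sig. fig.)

k = ln 2 / 41.7 = 0.01662 h⁻¹
Accumulation ratio R = 1 / (1 − e^(−kτ)) = 1 / (1 − e^(−0.01662×18.0)) = 1 / (1 − 0.7414) = 3.867
Loading dose = maintenance dose × R = 566 × 3.867 ≈ 2190 mg

2190 mg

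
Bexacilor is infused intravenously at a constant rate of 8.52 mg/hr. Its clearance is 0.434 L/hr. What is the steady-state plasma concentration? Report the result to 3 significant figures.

Css = infusion rate / CL = 8.52 / 0.434 ≈ 19.6 mg/L

19.6 mg/L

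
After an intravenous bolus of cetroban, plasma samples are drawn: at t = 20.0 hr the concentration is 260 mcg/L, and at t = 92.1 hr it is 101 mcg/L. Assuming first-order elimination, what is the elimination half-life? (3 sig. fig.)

k = ln(C₁/C₂) / (t₂ − t₁) = ln(260/101) / (92.1 − 20.0)
  = 0.9456 / 72.10 = 0.01311 hr⁻¹
t½ = ln 2 / k = ln 2 / 0.01311 ≈ 52.9 hours

52.9 hours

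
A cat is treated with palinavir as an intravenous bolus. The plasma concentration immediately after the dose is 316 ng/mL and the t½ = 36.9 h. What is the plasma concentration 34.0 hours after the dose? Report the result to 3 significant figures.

167 ng/mL

k = ln 2 / 36.9 = 0.01878 h⁻¹
34.0 h is 0.9214 half-lives, so C = 316 × (1/2)^0.9214 = 316 × 0.5280 ≈ 167 ng/mL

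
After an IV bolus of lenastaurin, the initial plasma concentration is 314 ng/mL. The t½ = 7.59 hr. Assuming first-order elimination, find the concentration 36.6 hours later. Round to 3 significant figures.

k = ln 2 / 7.59 = 0.09132 hr⁻¹
C(t) = C₀ e^(−kt) = 314 × e^(−0.09132 × 36.6) = 314 × e^(−3.342) = 314 × 0.03535 ≈ 11.1 ng/mL

11.1 ng/mL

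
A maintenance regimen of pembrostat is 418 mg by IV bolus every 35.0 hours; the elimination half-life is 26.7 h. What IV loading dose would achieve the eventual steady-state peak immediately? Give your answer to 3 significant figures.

700 mg

k = ln 2 / 26.7 = 0.02596 h⁻¹
Accumulation ratio R = 1 / (1 − e^(−kτ)) = 1 / (1 − e^(−0.02596×35.0)) = 1 / (1 − 0.4031) = 1.675
Loading dose = maintenance dose × R = 418 × 1.675 ≈ 700 mg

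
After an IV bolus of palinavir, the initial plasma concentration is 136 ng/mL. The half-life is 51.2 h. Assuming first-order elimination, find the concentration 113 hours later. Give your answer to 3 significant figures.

k = ln 2 / 51.2 = 0.01354 h⁻¹
C(t) = C₀ e^(−kt) = 136 × e^(−0.01354 × 113) = 136 × e^(−1.530) = 136 × 0.2166 ≈ 29.5 ng/mL

29.5 ng/mL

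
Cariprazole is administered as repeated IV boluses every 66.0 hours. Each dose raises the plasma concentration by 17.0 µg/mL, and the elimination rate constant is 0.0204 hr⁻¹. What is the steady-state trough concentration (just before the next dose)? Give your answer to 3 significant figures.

Fraction remaining after one interval: e^(−kτ) = e^(−0.02040 × 66.0) = 0.2602
R = 1 / (1 − 0.2602) = 1.352
Css,max = 17.0 × 1.352 = 22.98 µg/mL
Css,min = Css,max × e^(−kτ) = 22.98 × 0.2602 ≈ 5.98 µg/mL

5.98 µg/mL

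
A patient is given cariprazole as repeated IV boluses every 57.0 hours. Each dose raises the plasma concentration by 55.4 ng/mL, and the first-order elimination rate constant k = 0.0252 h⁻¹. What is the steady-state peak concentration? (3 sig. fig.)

Fraction remaining after one interval: e^(−kτ) = e^(−0.02520 × 57.0) = 0.2378
R = 1 / (1 − 0.2378) = 1.312
Css,max = 55.4 × 1.312 ≈ 72.7 ng/mL

72.7 ng/mL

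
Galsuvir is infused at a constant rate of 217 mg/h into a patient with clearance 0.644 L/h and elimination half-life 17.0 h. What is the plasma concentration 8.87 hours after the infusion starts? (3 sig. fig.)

102 µg/mL

Css = rate / CL = 217 / 0.644 = 337.0 µg/mL
k = ln 2 / 17.0 = 0.04077 h⁻¹
C(t) = Css (1 − e^(−kt)) = 337.0 × (1 − e^(−0.3617)) = 337.0 × 0.3035 ≈ 102 µg/mL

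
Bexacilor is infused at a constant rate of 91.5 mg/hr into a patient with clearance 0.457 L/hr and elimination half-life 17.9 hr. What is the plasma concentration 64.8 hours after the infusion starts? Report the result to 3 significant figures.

184 µg/mL

Css = rate / CL = 91.5 / 0.457 = 200.2 µg/mL
k = ln 2 / 17.9 = 0.03872 hr⁻¹
C(t) = Css (1 − e^(−kt)) = 200.2 × (1 − e^(−2.509)) = 200.2 × 0.9187 ≈ 184 µg/mL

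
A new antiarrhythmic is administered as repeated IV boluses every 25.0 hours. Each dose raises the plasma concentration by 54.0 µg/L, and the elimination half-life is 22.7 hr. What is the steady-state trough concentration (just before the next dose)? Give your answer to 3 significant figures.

k = ln 2 / 22.7 = 0.03054 hr⁻¹
Fraction remaining after one interval: e^(−kτ) = e^(−0.03054 × 25.0) = 0.4661
R = 1 / (1 − 0.4661) = 1.873
Css,max = 54.0 × 1.873 = 101.1 µg/L
Css,min = Css,max × e^(−kτ) = 101.1 × 0.4661 ≈ 47.1 µg/L

47.1 µg/L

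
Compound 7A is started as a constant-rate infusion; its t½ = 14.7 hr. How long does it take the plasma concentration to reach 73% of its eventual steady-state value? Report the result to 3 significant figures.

k = ln 2 / 14.7 = 0.04715 hr⁻¹
f = 1 − e^(−kt)  ⇒  t = −ln(1 − f) / k
t = −ln(1 − 0.73) / 0.04715 = 1.309 / 0.04715 ≈ 27.8 hours

27.8 hours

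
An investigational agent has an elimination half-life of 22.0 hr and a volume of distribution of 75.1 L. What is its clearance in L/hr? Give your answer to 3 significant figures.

k = ln 2 / t½ = ln 2 / 22.0 = 0.03151 hr⁻¹
CL = k · V = 0.03151 × 75.1 ≈ 2.37 L/hr

2.37 L/hr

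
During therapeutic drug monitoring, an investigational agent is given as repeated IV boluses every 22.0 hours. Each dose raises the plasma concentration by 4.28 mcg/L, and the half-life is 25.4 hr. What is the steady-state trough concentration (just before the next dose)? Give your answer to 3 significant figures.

5.20 mcg/L

k = ln 2 / 25.4 = 0.02729 hr⁻¹
Fraction remaining after one interval: e^(−kτ) = e^(−0.02729 × 22.0) = 0.5486
R = 1 / (1 − 0.5486) = 2.215
Css,max = 4.28 × 2.215 = 9.482 mcg/L
Css,min = Css,max × e^(−kτ) = 9.482 × 0.5486 ≈ 5.20 mcg/L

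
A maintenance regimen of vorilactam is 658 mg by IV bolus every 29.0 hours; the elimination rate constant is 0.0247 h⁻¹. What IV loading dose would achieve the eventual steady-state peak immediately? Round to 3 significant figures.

Accumulation ratio R = 1 / (1 − e^(−kτ)) = 1 / (1 − e^(−0.02470×29.0)) = 1 / (1 − 0.4886) = 1.955
Loading dose = maintenance dose × R = 658 × 1.955 ≈ 1290 mg

1290 mg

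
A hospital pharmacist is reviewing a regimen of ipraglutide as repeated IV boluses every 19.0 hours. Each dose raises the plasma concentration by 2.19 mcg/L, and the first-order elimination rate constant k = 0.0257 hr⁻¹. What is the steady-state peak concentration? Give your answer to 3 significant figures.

Fraction remaining after one interval: e^(−kτ) = e^(−0.02570 × 19.0) = 0.6137
R = 1 / (1 − 0.6137) = 2.588
Css,max = 2.19 × 2.588 ≈ 5.67 mcg/L

5.67 mcg/L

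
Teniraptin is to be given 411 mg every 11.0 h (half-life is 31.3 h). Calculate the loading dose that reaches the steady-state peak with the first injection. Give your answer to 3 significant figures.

k = ln 2 / 31.3 = 0.02215 h⁻¹
Accumulation ratio R = 1 / (1 − e^(−kτ)) = 1 / (1 − e^(−0.02215×11.0)) = 1 / (1 − 0.7838) = 4.625
Loading dose = maintenance dose × R = 411 × 4.625 ≈ 1900 mg

1900 mg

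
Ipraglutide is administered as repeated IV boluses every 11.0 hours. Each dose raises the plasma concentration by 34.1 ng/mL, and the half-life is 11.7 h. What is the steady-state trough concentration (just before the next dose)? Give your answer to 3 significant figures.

37.1 ng/mL

k = ln 2 / 11.7 = 0.05924 h⁻¹
Fraction remaining after one interval: e^(−kτ) = e^(−0.05924 × 11.0) = 0.5212
R = 1 / (1 − 0.5212) = 2.088
Css,max = 34.1 × 2.088 = 71.22 ng/mL
Css,min = Css,max × e^(−kτ) = 71.22 × 0.5212 ≈ 37.1 ng/mL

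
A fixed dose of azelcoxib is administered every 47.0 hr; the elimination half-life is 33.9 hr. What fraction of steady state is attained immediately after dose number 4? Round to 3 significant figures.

k = ln 2 / 33.9 = 0.02045 hr⁻¹
f_n = 1 − e^(−nkτ) = 1 − e^(−4 × 0.02045 × 47.0) = 1 − e^(−3.844) = 1 − 0.02141 ≈ 0.979

0.979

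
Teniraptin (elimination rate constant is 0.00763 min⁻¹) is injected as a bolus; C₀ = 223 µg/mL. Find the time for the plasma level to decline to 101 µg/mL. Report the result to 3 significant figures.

C(t) = C₀ e^(−kt)  ⇒  t = ln(C₀/C) / k
t = ln(223/101) / 0.007630 = 0.7921 / 0.007630 ≈ 104 minutes

104 minutes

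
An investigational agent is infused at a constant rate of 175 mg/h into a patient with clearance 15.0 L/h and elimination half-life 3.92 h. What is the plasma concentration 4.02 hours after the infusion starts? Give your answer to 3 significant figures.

5.94 µg/mL

Css = rate / CL = 175 / 15.0 = 11.67 µg/mL
k = ln 2 / 3.92 = 0.1768 h⁻¹
C(t) = Css (1 − e^(−kt)) = 11.67 × (1 − e^(−0.7108)) = 11.67 × 0.5088 ≈ 5.94 µg/mL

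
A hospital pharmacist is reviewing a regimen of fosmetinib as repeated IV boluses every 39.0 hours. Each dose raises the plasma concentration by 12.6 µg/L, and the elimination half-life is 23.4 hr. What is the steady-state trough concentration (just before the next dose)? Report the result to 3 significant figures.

5.79 µg/L

k = ln 2 / 23.4 = 0.02962 hr⁻¹
Fraction remaining after one interval: e^(−kτ) = e^(−0.02962 × 39.0) = 0.3150
R = 1 / (1 − 0.3150) = 1.460
Css,max = 12.6 × 1.460 = 18.39 µg/L
Css,min = Css,max × e^(−kτ) = 18.39 × 0.3150 ≈ 5.79 µg/L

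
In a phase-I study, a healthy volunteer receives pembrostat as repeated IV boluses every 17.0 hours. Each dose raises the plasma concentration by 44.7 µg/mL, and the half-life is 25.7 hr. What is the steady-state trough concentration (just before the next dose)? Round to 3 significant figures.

76.8 µg/mL

k = ln 2 / 25.7 = 0.02697 hr⁻¹
Fraction remaining after one interval: e^(−kτ) = e^(−0.02697 × 17.0) = 0.6322
R = 1 / (1 − 0.6322) = 2.719
Css,max = 44.7 × 2.719 = 121.5 µg/mL
Css,min = Css,max × e^(−kτ) = 121.5 × 0.6322 ≈ 76.8 µg/mL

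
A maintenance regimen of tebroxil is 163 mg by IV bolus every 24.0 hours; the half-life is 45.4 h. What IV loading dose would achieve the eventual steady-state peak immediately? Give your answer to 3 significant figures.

531 mg

k = ln 2 / 45.4 = 0.01527 h⁻¹
Accumulation ratio R = 1 / (1 − e^(−kτ)) = 1 / (1 − e^(−0.01527×24.0)) = 1 / (1 − 0.6932) = 3.260
Loading dose = maintenance dose × R = 163 × 3.260 ≈ 531 mg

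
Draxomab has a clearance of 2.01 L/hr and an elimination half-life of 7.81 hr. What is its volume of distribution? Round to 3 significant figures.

k = ln 2 / t½ = ln 2 / 7.81 = 0.08875 hr⁻¹
V = CL / k = 2.01 / 0.08875 ≈ 22.6 L

22.6 L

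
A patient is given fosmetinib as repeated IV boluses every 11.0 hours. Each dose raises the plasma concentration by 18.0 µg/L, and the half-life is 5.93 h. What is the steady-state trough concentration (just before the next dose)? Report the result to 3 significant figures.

k = ln 2 / 5.93 = 0.1169 h⁻¹
Fraction remaining after one interval: e^(−kτ) = e^(−0.1169 × 11.0) = 0.2764
R = 1 / (1 − 0.2764) = 1.382
Css,max = 18.0 × 1.382 = 24.88 µg/L
Css,min = Css,max × e^(−kτ) = 24.88 × 0.2764 ≈ 6.88 µg/L

6.88 µg/L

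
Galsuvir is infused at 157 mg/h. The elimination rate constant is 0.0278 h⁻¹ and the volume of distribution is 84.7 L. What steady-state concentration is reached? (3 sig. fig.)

CL = k · V = 0.0278 × 84.7 = 2.355 L/h
Css = rate / CL = 157 / 2.355 ≈ 66.7 mg/L

66.7 mg/L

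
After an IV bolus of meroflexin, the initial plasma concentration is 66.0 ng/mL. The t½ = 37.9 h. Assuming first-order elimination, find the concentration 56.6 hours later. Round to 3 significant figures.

k = ln 2 / 37.9 = 0.01829 h⁻¹
C(t) = C₀ e^(−kt) = 66.0 × e^(−0.01829 × 56.6) = 66.0 × e^(−1.035) = 66.0 × 0.3552 ≈ 23.4 ng/mL

23.4 ng/mL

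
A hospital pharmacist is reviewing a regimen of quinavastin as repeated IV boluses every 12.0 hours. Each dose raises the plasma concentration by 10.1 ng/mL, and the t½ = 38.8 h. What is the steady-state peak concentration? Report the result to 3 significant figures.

k = ln 2 / 38.8 = 0.01786 h⁻¹
Fraction remaining after one interval: e^(−kτ) = e^(−0.01786 × 12.0) = 0.8070
R = 1 / (1 − 0.8070) = 5.183
Css,max = 10.1 × 5.183 ≈ 52.3 ng/mL

52.3 ng/mL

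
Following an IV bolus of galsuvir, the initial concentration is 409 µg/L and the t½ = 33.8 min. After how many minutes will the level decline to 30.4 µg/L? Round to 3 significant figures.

127 minutes

k = ln 2 / 33.8 = 0.02051 min⁻¹
C(t) = C₀ e^(−kt)  ⇒  t = ln(C₀/C) / k
t = ln(409/30.4) / 0.02051 = 2.599 / 0.02051 ≈ 127 minutes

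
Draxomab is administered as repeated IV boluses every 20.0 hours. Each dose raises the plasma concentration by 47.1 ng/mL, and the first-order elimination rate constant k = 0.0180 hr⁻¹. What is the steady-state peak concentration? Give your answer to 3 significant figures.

156 ng/mL

Fraction remaining after one interval: e^(−kτ) = e^(−0.01800 × 20.0) = 0.6977
R = 1 / (1 − 0.6977) = 3.308
Css,max = 47.1 × 3.308 ≈ 156 ng/mL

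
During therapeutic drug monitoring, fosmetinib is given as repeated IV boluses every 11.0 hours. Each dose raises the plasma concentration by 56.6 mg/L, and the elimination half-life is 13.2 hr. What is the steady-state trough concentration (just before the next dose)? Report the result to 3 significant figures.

k = ln 2 / 13.2 = 0.05251 hr⁻¹
Fraction remaining after one interval: e^(−kτ) = e^(−0.05251 × 11.0) = 0.5612
R = 1 / (1 − 0.5612) = 2.279
Css,max = 56.6 × 2.279 = 129.0 mg/L
Css,min = Css,max × e^(−kτ) = 129.0 × 0.5612 ≈ 72.4 mg/L

72.4 mg/L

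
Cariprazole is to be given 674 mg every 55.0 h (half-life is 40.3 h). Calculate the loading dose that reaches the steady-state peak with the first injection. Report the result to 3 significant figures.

k = ln 2 / 40.3 = 0.01720 h⁻¹
Accumulation ratio R = 1 / (1 − e^(−kτ)) = 1 / (1 − e^(−0.01720×55.0)) = 1 / (1 − 0.3883) = 1.635
Loading dose = maintenance dose × R = 674 × 1.635 ≈ 1100 mg

1100 mg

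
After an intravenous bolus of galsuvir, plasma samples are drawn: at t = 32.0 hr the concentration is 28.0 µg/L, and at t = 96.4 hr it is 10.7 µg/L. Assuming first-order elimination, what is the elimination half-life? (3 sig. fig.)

k = ln(C₁/C₂) / (t₂ − t₁) = ln(28.0/10.7) / (96.4 − 32.0)
  = 0.9620 / 64.40 = 0.01494 hr⁻¹
t½ = ln 2 / k = ln 2 / 0.01494 ≈ 46.4 hours

46.4 hours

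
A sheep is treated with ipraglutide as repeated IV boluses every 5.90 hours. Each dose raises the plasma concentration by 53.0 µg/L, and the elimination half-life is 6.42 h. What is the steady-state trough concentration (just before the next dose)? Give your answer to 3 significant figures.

59.5 µg/L

k = ln 2 / 6.42 = 0.1080 h⁻¹
Fraction remaining after one interval: e^(−kτ) = e^(−0.1080 × 5.90) = 0.5289
R = 1 / (1 − 0.5289) = 2.123
Css,max = 53.0 × 2.123 = 112.5 µg/L
Css,min = Css,max × e^(−kτ) = 112.5 × 0.5289 ≈ 59.5 µg/L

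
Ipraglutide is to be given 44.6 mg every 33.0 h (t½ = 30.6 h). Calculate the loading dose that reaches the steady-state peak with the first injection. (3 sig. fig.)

k = ln 2 / 30.6 = 0.02265 h⁻¹
Accumulation ratio R = 1 / (1 − e^(−kτ)) = 1 / (1 − e^(−0.02265×33.0)) = 1 / (1 − 0.4735) = 1.899
Loading dose = maintenance dose × R = 44.6 × 1.899 ≈ 84.7 mg

84.7 mg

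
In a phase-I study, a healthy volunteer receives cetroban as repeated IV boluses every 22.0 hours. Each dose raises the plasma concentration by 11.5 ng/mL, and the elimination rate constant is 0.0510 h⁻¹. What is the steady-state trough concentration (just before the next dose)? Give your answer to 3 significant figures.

5.55 ng/mL

Fraction remaining after one interval: e^(−kτ) = e^(−0.05100 × 22.0) = 0.3256
R = 1 / (1 − 0.3256) = 1.483
Css,max = 11.5 × 1.483 = 17.05 ng/mL
Css,min = Css,max × e^(−kτ) = 17.05 × 0.3256 ≈ 5.55 ng/mL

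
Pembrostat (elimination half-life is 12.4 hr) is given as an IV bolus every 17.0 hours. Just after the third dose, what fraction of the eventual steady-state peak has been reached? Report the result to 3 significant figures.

0.942

k = ln 2 / 12.4 = 0.05590 hr⁻¹
f_n = 1 − e^(−nkτ) = 1 − e^(−3 × 0.05590 × 17.0) = 1 − e^(−2.851) = 1 − 0.05780 ≈ 0.942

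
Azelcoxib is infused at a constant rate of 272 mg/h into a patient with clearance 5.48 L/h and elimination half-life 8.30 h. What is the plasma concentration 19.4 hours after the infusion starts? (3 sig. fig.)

Css = rate / CL = 272 / 5.48 = 49.64 mg/L
k = ln 2 / 8.30 = 0.08351 h⁻¹
C(t) = Css (1 − e^(−kt)) = 49.64 × (1 − e^(−1.620)) = 49.64 × 0.8021 ≈ 39.8 mg/L

39.8 mg/L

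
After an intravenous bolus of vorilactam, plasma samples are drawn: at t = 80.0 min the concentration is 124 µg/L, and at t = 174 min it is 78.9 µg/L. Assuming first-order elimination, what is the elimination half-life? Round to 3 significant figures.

k = ln(C₁/C₂) / (t₂ − t₁) = ln(124/78.9) / (174 − 80.0)
  = 0.4521 / 94.00 = 0.004810 min⁻¹
t½ = ln 2 / k = ln 2 / 0.004810 ≈ 144 minutes

144 minutes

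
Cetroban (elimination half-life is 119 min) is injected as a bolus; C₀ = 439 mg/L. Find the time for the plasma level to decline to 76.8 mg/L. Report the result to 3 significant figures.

299 minutes

k = ln 2 / 119 = 0.005825 min⁻¹
C(t) = C₀ e^(−kt)  ⇒  t = ln(C₀/C) / k
t = ln(439/76.8) / 0.005825 = 1.743 / 0.005825 ≈ 299 minutes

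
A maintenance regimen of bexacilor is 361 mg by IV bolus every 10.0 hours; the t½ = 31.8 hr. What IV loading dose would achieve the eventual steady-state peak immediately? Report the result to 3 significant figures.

k = ln 2 / 31.8 = 0.02180 hr⁻¹
Accumulation ratio R = 1 / (1 − e^(−kτ)) = 1 / (1 − e^(−0.02180×10.0)) = 1 / (1 − 0.8041) = 5.106
Loading dose = maintenance dose × R = 361 × 5.106 ≈ 1840 mg

1840 mg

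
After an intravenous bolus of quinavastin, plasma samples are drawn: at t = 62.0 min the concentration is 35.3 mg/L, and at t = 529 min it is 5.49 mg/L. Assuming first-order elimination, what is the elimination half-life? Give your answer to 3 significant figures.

174 minutes

k = ln(C₁/C₂) / (t₂ − t₁) = ln(35.3/5.49) / (529 − 62.0)
  = 1.861 / 467.0 = 0.003985 min⁻¹
t½ = ln 2 / k = ln 2 / 0.003985 ≈ 174 minutes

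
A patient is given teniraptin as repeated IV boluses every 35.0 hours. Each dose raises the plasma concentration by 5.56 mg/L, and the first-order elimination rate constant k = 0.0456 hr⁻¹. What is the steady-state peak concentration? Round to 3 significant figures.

Fraction remaining after one interval: e^(−kτ) = e^(−0.04560 × 35.0) = 0.2027
R = 1 / (1 − 0.2027) = 1.254
Css,max = 5.56 × 1.254 ≈ 6.97 mg/L

6.97 mg/L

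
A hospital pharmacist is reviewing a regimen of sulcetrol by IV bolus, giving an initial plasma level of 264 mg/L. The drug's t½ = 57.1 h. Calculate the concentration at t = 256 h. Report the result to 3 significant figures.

k = ln 2 / 57.1 = 0.01214 h⁻¹
C(t) = C₀ e^(−kt) = 264 × e^(−0.01214 × 256) = 264 × e^(−3.108) = 264 × 0.04471 ≈ 11.8 mg/L

11.8 mg/L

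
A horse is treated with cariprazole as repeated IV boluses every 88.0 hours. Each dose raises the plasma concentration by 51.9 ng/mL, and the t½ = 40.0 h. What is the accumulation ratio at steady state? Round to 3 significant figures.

1.28

k = ln 2 / 40.0 = 0.01733 h⁻¹
Fraction remaining after one interval: e^(−kτ) = e^(−0.01733 × 88.0) = 0.2176
R = 1 / (1 − 0.2176) = 1 / 0.7824 ≈ 1.28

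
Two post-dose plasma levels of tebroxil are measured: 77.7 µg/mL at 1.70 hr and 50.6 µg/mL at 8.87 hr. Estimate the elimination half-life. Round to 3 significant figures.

k = ln(C₁/C₂) / (t₂ − t₁) = ln(77.7/50.6) / (8.87 − 1.70)
  = 0.4289 / 7.170 = 0.05982 hr⁻¹
t½ = ln 2 / k = ln 2 / 0.05982 ≈ 11.6 hours

11.6 hours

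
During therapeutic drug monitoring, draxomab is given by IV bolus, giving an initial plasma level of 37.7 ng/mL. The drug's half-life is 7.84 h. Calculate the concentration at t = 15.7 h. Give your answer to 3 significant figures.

9.41 ng/mL

k = ln 2 / 7.84 = 0.08841 h⁻¹
C(t) = C₀ e^(−kt) = 37.7 × e^(−0.08841 × 15.7) = 37.7 × e^(−1.388) = 37.7 × 0.2496 ≈ 9.41 ng/mL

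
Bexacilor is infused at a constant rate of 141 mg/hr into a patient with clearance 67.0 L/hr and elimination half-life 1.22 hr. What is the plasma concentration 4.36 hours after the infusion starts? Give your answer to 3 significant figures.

1.93 µg/mL

Css = rate / CL = 141 / 67.0 = 2.104 µg/mL
k = ln 2 / 1.22 = 0.5682 hr⁻¹
C(t) = Css (1 − e^(−kt)) = 2.104 × (1 − e^(−2.477)) = 2.104 × 0.9160 ≈ 1.93 µg/mL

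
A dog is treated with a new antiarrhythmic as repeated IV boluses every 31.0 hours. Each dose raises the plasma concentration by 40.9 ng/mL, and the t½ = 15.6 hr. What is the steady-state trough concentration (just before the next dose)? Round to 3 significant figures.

k = ln 2 / 15.6 = 0.04443 hr⁻¹
Fraction remaining after one interval: e^(−kτ) = e^(−0.04443 × 31.0) = 0.2522
R = 1 / (1 − 0.2522) = 1.337
Css,max = 40.9 × 1.337 = 54.70 ng/mL
Css,min = Css,max × e^(−kτ) = 54.70 × 0.2522 ≈ 13.8 ng/mL

13.8 ng/mL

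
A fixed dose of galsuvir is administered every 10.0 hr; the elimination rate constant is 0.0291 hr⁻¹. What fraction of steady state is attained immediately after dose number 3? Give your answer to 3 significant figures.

0.582

f_n = 1 − e^(−nkτ) = 1 − e^(−3 × 0.02910 × 10.0) = 1 − e^(−0.8730) = 1 − 0.4177 ≈ 0.582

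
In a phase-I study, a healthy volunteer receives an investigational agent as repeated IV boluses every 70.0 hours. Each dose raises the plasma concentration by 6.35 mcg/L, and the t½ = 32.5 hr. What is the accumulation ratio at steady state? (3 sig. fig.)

1.29

k = ln 2 / 32.5 = 0.02133 hr⁻¹
Fraction remaining after one interval: e^(−kτ) = e^(−0.02133 × 70.0) = 0.2247
R = 1 / (1 − 0.2247) = 1 / 0.7753 ≈ 1.29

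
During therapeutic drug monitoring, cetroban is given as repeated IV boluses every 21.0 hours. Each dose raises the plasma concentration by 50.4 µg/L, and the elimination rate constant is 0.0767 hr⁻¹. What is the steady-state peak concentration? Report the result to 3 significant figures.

Fraction remaining after one interval: e^(−kτ) = e^(−0.07670 × 21.0) = 0.1997
R = 1 / (1 − 0.1997) = 1.250
Css,max = 50.4 × 1.250 ≈ 63.0 µg/L

63.0 µg/L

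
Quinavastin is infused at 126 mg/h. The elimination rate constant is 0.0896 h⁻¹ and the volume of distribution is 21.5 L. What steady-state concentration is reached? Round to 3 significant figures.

65.4 µg/mL

CL = k · V = 0.0896 × 21.5 = 1.926 L/h
Css = rate / CL = 126 / 1.926 ≈ 65.4 µg/mL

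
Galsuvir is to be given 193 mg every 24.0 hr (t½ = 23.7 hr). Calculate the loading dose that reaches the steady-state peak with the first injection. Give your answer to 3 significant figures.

k = ln 2 / 23.7 = 0.02925 hr⁻¹
Accumulation ratio R = 1 / (1 − e^(−kτ)) = 1 / (1 − e^(−0.02925×24.0)) = 1 / (1 − 0.4956) = 1.983
Loading dose = maintenance dose × R = 193 × 1.983 ≈ 383 mg

383 mg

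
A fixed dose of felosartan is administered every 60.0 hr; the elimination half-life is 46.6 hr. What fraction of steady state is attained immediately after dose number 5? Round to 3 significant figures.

0.988

k = ln 2 / 46.6 = 0.01487 hr⁻¹
f_n = 1 − e^(−nkτ) = 1 − e^(−5 × 0.01487 × 60.0) = 1 − e^(−4.462) = 1 − 0.01154 ≈ 0.988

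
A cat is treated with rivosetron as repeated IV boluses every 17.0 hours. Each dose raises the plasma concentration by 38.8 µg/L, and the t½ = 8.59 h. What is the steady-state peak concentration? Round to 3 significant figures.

52.0 µg/L

k = ln 2 / 8.59 = 0.08069 h⁻¹
Fraction remaining after one interval: e^(−kτ) = e^(−0.08069 × 17.0) = 0.2537
R = 1 / (1 − 0.2537) = 1.340
Css,max = 38.8 × 1.340 ≈ 52.0 µg/L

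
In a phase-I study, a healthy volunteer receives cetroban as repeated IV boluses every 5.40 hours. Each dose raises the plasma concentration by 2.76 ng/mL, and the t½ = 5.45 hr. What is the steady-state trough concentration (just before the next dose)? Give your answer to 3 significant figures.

2.80 ng/mL

k = ln 2 / 5.45 = 0.1272 hr⁻¹
Fraction remaining after one interval: e^(−kτ) = e^(−0.1272 × 5.40) = 0.5032
R = 1 / (1 − 0.5032) = 2.013
Css,max = 2.76 × 2.013 = 5.555 ng/mL
Css,min = Css,max × e^(−kτ) = 5.555 × 0.5032 ≈ 2.80 ng/mL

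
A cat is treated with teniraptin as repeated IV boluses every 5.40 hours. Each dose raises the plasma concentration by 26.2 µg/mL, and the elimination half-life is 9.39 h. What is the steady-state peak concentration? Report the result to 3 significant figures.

79.7 µg/mL

k = ln 2 / 9.39 = 0.07382 h⁻¹
Fraction remaining after one interval: e^(−kτ) = e^(−0.07382 × 5.40) = 0.6712
R = 1 / (1 − 0.6712) = 3.042
Css,max = 26.2 × 3.042 ≈ 79.7 µg/mL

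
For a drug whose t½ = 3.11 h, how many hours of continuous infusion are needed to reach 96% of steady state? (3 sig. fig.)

14.4 hours

k = ln 2 / 3.11 = 0.2229 h⁻¹
f = 1 − e^(−kt)  ⇒  t = −ln(1 − f) / k
t = −ln(1 − 0.96) / 0.2229 = 3.219 / 0.2229 ≈ 14.4 hours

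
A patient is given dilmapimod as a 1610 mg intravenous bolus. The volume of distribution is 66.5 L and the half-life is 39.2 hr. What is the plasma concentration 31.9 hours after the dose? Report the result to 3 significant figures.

C₀ = dose / V = 1610 / 66.5 = 24.21 µg/mL
k = ln 2 / 39.2 = 0.01768 hr⁻¹
C(t) = C₀ e^(−kt) = 24.21 × e^(−0.01768 × 31.9) = 24.21 × e^(−0.5641) = 24.21 × 0.5689 ≈ 13.8 µg/mL

13.8 µg/mL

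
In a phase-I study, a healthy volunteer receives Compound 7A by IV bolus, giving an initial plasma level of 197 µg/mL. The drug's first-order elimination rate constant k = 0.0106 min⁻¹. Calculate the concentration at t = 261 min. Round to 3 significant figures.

C(t) = C₀ e^(−kt) = 197 × e^(−0.01060 × 261) = 197 × e^(−2.767) = 197 × 0.06288 ≈ 12.4 µg/mL

12.4 µg/mL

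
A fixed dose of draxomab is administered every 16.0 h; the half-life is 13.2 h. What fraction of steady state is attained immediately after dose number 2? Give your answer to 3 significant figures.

0.814

k = ln 2 / 13.2 = 0.05251 h⁻¹
f_n = 1 − e^(−nkτ) = 1 − e^(−2 × 0.05251 × 16.0) = 1 − e^(−1.680) = 1 − 0.1863 ≈ 0.814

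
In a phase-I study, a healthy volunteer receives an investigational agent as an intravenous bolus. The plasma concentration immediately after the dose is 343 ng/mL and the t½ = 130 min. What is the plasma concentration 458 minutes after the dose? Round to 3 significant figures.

29.8 ng/mL

k = ln 2 / 130 = 0.005332 min⁻¹
458 min is 3.523 half-lives, so C = 343 × (1/2)^3.523 = 343 × 0.08699 ≈ 29.8 ng/mL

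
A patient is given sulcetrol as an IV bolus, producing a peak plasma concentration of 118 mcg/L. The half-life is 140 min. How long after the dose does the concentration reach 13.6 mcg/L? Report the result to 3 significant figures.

k = ln 2 / 140 = 0.004951 min⁻¹
C(t) = C₀ e^(−kt)  ⇒  t = ln(C₀/C) / k
t = ln(118/13.6) / 0.004951 = 2.161 / 0.004951 ≈ 436 minutes

436 minutes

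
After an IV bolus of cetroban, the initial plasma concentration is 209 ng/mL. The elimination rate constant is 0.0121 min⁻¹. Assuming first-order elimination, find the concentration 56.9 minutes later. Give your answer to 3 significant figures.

105 ng/mL

C(t) = C₀ e^(−kt) = 209 × e^(−0.01210 × 56.9) = 209 × e^(−0.6885) = 209 × 0.5023 ≈ 105 ng/mL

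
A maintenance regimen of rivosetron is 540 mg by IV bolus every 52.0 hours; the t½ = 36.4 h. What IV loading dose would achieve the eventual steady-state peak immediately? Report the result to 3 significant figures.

859 mg

k = ln 2 / 36.4 = 0.01904 h⁻¹
Accumulation ratio R = 1 / (1 − e^(−kτ)) = 1 / (1 − e^(−0.01904×52.0)) = 1 / (1 − 0.3715) = 1.591
Loading dose = maintenance dose × R = 540 × 1.591 ≈ 859 mg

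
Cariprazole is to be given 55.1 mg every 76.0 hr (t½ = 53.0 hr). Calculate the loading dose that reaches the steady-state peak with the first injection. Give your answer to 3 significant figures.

87.5 mg

k = ln 2 / 53.0 = 0.01308 hr⁻¹
Accumulation ratio R = 1 / (1 − e^(−kτ)) = 1 / (1 − e^(−0.01308×76.0)) = 1 / (1 − 0.3701) = 1.588
Loading dose = maintenance dose × R = 55.1 × 1.588 ≈ 87.5 mg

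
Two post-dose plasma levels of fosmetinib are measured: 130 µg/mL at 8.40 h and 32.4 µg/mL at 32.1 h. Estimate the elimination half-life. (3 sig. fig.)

11.8 hours

k = ln(C₁/C₂) / (t₂ − t₁) = ln(130/32.4) / (32.1 − 8.40)
  = 1.389 / 23.70 = 0.05862 h⁻¹
t½ = ln 2 / k = ln 2 / 0.05862 ≈ 11.8 hours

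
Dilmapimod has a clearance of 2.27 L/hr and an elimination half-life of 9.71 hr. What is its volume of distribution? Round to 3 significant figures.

k = ln 2 / t½ = ln 2 / 9.71 = 0.07138 hr⁻¹
V = CL / k = 2.27 / 0.07138 ≈ 31.8 L

31.8 L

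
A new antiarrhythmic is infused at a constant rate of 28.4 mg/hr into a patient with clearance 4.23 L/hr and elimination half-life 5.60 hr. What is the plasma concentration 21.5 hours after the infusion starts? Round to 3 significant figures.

Css = rate / CL = 28.4 / 4.23 = 6.714 mg/L
k = ln 2 / 5.60 = 0.1238 hr⁻¹
C(t) = Css (1 − e^(−kt)) = 6.714 × (1 − e^(−2.661)) = 6.714 × 0.9301 ≈ 6.24 mg/L

6.24 mg/L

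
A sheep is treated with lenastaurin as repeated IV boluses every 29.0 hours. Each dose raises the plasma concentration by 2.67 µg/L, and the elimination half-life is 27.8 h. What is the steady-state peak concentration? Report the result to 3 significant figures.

k = ln 2 / 27.8 = 0.02493 h⁻¹
Fraction remaining after one interval: e^(−kτ) = e^(−0.02493 × 29.0) = 0.4853
R = 1 / (1 − 0.4853) = 1.943
Css,max = 2.67 × 1.943 ≈ 5.19 µg/L

5.19 µg/L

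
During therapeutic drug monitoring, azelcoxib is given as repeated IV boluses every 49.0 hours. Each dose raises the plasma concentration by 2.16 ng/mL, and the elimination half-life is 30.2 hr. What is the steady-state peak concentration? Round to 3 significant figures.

3.20 ng/mL

k = ln 2 / 30.2 = 0.02295 hr⁻¹
Fraction remaining after one interval: e^(−kτ) = e^(−0.02295 × 49.0) = 0.3248
R = 1 / (1 − 0.3248) = 1.481
Css,max = 2.16 × 1.481 ≈ 3.20 ng/mL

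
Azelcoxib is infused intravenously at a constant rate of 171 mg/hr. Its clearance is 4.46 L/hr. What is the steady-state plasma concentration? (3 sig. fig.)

38.3 mg/L

Css = infusion rate / CL = 171 / 4.46 ≈ 38.3 mg/L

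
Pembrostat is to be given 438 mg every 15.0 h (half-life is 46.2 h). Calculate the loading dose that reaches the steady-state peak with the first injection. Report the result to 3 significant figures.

k = ln 2 / 46.2 = 0.01500 h⁻¹
Accumulation ratio R = 1 / (1 − e^(−kτ)) = 1 / (1 − e^(−0.01500×15.0)) = 1 / (1 − 0.7985) = 4.962
Loading dose = maintenance dose × R = 438 × 4.962 ≈ 2170 mg

2170 mg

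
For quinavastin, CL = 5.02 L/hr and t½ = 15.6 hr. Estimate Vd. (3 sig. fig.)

k = ln 2 / t½ = ln 2 / 15.6 = 0.04443 hr⁻¹
V = CL / k = 5.02 / 0.04443 ≈ 113 L

113 L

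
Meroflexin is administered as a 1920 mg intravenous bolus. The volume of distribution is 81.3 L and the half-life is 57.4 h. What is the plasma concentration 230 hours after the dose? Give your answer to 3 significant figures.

1.47 µg/mL

C₀ = dose / V = 1920 / 81.3 = 23.62 µg/mL
k = ln 2 / 57.4 = 0.01208 h⁻¹
C(t) = C₀ e^(−kt) = 23.62 × e^(−0.01208 × 230) = 23.62 × e^(−2.777) = 23.62 × 0.06220 ≈ 1.47 µg/mL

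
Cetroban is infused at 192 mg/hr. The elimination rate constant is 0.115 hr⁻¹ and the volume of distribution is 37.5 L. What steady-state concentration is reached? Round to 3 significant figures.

44.5 mg/L

CL = k · V = 0.115 × 37.5 = 4.312 L/hr
Css = rate / CL = 192 / 4.312 ≈ 44.5 mg/L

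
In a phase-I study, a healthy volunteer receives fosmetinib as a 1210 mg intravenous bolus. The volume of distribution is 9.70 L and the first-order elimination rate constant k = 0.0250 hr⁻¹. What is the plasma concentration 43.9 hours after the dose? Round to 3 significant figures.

C₀ = dose / V = 1210 / 9.70 = 124.7 µg/mL
C(t) = C₀ e^(−kt) = 124.7 × e^(−0.02500 × 43.9) = 124.7 × e^(−1.097) = 124.7 × 0.3337 ≈ 41.6 µg/mL

41.6 µg/mL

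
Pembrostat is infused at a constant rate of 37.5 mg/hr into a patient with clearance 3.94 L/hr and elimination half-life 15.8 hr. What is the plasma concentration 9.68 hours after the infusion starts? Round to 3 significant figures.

Css = rate / CL = 37.5 / 3.94 = 9.518 µg/mL
k = ln 2 / 15.8 = 0.04387 hr⁻¹
C(t) = Css (1 − e^(−kt)) = 9.518 × (1 − e^(−0.4247)) = 9.518 × 0.3460 ≈ 3.29 µg/mL

3.29 µg/mL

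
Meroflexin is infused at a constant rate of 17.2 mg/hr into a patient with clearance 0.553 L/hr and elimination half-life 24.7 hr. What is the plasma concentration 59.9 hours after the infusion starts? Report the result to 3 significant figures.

25.3 mg/L

Css = rate / CL = 17.2 / 0.553 = 31.10 mg/L
k = ln 2 / 24.7 = 0.02806 hr⁻¹
C(t) = Css (1 − e^(−kt)) = 31.10 × (1 − e^(−1.681)) = 31.10 × 0.8138 ≈ 25.3 mg/L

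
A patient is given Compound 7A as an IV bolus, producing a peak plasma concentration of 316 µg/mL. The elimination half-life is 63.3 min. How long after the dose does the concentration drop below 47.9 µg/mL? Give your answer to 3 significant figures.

172 minutes

k = ln 2 / 63.3 = 0.01095 min⁻¹
C(t) = C₀ e^(−kt)  ⇒  t = ln(C₀/C) / k
t = ln(316/47.9) / 0.01095 = 1.887 / 0.01095 ≈ 172 minutes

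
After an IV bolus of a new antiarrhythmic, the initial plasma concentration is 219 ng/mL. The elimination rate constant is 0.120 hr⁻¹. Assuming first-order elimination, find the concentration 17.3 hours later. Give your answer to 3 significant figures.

C(t) = C₀ e^(−kt) = 219 × e^(−0.1200 × 17.3) = 219 × e^(−2.076) = 219 × 0.1254 ≈ 27.5 ng/mL

27.5 ng/mL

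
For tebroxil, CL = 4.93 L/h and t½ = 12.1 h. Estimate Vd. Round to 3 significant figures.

k = ln 2 / t½ = ln 2 / 12.1 = 0.05728 h⁻¹
V = CL / k = 4.93 / 0.05728 ≈ 86.1 L

86.1 L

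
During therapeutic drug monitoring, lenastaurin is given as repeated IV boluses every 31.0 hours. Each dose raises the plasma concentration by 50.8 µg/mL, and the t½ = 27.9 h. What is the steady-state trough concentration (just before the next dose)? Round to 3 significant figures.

43.8 µg/mL

k = ln 2 / 27.9 = 0.02484 h⁻¹
Fraction remaining after one interval: e^(−kτ) = e^(−0.02484 × 31.0) = 0.4629
R = 1 / (1 − 0.4629) = 1.862
Css,max = 50.8 × 1.862 = 94.59 µg/mL
Css,min = Css,max × e^(−kτ) = 94.59 × 0.4629 ≈ 43.8 µg/mL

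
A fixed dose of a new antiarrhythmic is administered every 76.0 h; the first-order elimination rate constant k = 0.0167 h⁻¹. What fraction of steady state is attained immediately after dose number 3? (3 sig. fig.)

0.978

f_n = 1 − e^(−nkτ) = 1 − e^(−3 × 0.01670 × 76.0) = 1 − e^(−3.808) = 1 − 0.02220 ≈ 0.978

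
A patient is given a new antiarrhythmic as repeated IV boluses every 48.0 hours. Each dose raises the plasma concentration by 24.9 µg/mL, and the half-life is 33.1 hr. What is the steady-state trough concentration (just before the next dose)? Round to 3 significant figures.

k = ln 2 / 33.1 = 0.02094 hr⁻¹
Fraction remaining after one interval: e^(−kτ) = e^(−0.02094 × 48.0) = 0.3660
R = 1 / (1 − 0.3660) = 1.577
Css,max = 24.9 × 1.577 = 39.27 µg/mL
Css,min = Css,max × e^(−kτ) = 39.27 × 0.3660 ≈ 14.4 µg/mL

14.4 µg/mL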